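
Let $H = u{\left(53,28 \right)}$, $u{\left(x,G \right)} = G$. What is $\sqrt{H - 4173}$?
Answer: $i \sqrt{4145} \approx 64.382 i$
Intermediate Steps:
$H = 28$
$\sqrt{H - 4173} = \sqrt{28 - 4173} = \sqrt{-4145} = i \sqrt{4145}$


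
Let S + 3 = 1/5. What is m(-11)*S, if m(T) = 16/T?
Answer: 224/55 ≈ 4.0727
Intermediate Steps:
S = -14/5 (S = -3 + 1/5 = -14/5 ≈ -2.8000)
m(-11)*S = (16/(-11))*(-14/5) = (16*(-1/11))*(-14/5) = -16/11*(-14/5) = 224/55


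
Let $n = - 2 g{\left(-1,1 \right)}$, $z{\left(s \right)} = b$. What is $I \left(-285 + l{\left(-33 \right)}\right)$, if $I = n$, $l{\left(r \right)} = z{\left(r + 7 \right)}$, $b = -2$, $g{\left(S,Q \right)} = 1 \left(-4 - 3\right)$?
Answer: $-4018$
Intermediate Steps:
$g{\left(S,Q \right)} = -7$ ($g{\left(S,Q \right)} = 1 \left(-7\right) = -7$)
$z{\left(s \right)} = -2$
$l{\left(r \right)} = -2$
$n = 14$ ($n = \left(-2\right) \left(-7\right) = 14$)
$I = 14$
$I \left(-285 + l{\left(-33 \right)}\right) = 14 \left(-285 - 2\right) = 14 \left(-287\right) = -4018$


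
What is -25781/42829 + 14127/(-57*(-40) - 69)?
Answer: 182681164/31564973 ≈ 5.7875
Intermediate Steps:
-25781/42829 + 14127/(-57*(-40) - 69) = -25781*1/42829 + 14127/(2280 - 69) = -25781/42829 + 14127/2211 = -25781/42829 + 14127*(1/2211) = -25781/42829 + 4709/737 = 182681164/31564973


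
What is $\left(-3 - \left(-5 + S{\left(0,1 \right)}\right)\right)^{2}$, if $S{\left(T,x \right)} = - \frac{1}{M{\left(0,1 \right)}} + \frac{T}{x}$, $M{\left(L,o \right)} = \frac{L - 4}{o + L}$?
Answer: $\frac{49}{16} \approx 3.0625$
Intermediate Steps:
$M{\left(L,o \right)} = \frac{-4 + L}{L + o}$
$S{\left(T,x \right)} = \frac{1}{4} + \frac{T}{x}$ ($S{\left(T,x \right)} = - \frac{1}{\frac{1}{0 + 1} \left(-4 + 0\right)} + \frac{T}{x} = - \frac{1}{1^{-1} \left(-4\right)} + \frac{T}{x} = - \frac{1}{1 \left(-4\right)} + \frac{T}{x} = - \frac{1}{-4} + \frac{T}{x} = \left(-1\right) \left(- \frac{1}{4}\right) + \frac{T}{x} = \frac{1}{4} + \frac{T}{x}$)
$\left(-3 - \left(-5 + S{\left(0,1 \right)}\right)\right)^{2} = \left(-3 + \left(5 - \frac{0 + \frac{1}{4} \cdot 1}{1}\right)\right)^{2} = \left(-3 + \left(5 - 1 \left(0 + \frac{1}{4}\right)\right)\right)^{2} = \left(-3 + \left(5 - 1 \cdot \frac{1}{4}\right)\right)^{2} = \left(-3 + \left(5 - \frac{1}{4}\right)\right)^{2} = \left(-3 + \frac{19}{4}\right)^{2} = \left(\frac{7}{4}\right)^{2} = \frac{49}{16}$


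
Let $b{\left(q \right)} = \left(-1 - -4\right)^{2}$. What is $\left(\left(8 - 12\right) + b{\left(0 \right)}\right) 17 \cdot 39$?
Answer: $3315$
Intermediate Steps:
$b{\left(q \right)} = 9$ ($b{\left(q \right)} = \left(-1 + 4\right)^{2} = 3^{2} = 9$)
$\left(\left(8 - 12\right) + b{\left(0 \right)}\right) 17 \cdot 39 = \left(\left(8 - 12\right) + 9\right) 17 \cdot 39 = \left(-4 + 9\right) 17 \cdot 39 = 5 \cdot 17 \cdot 39 = 85 \cdot 39 = 3315$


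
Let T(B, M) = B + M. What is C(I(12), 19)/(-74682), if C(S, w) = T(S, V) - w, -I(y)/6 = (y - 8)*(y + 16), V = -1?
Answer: 346/37341 ≈ 0.0092660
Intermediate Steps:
I(y) = -6*(-8 + y)*(16 + y) (I(y) = -6*(y - 8)*(y + 16) = -6*(-8 + y)*(16 + y))
C(S, w) = -1 + S - w (C(S, w) = (S - 1) - w = (-1 + S) - w = -1 + S - w)
C(I(12), 19)/(-74682) = (-1 + (768 - 48*12 - 6*12**2) - 1*19)/(-74682) = (-1 + (768 - 576 - 6*144) - 19)*(-1/74682) = (-1 + (768 - 576 - 864) - 19)*(-1/74682) = (-1 - 672 - 19)*(-1/74682) = -692*(-1/74682) = 346/37341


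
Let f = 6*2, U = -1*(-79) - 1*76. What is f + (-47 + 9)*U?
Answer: -102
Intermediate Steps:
U = 3 (U = 79 - 76 = 3)
f = 12
f + (-47 + 9)*U = 12 + (-47 + 9)*3 = 12 - 38*3 = 12 - 114 = -102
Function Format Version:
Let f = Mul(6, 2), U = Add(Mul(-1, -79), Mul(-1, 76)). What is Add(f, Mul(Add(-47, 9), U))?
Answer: -102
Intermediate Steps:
U = 3 (U = Add(79, -76) = 3)
f = 12
Add(f, Mul(Add(-47, 9), U)) = Add(12, Mul(Add(-47, 9), 3)) = Add(12, Mul(-38, 3)) = Add(12, -114) = -102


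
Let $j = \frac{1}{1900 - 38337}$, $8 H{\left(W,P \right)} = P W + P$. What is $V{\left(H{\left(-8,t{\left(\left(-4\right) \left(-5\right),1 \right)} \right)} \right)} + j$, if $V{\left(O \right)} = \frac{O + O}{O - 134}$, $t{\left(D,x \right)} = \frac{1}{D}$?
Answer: $\frac{488671}{781464339} \approx 0.00062533$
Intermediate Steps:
$H{\left(W,P \right)} = \frac{P}{8} + \frac{P W}{8}$ ($H{\left(W,P \right)} = \frac{P W + P}{8} = \frac{P + P W}{8} = \frac{P}{8} + \frac{P W}{8}$)
$j = - \frac{1}{36437}$ ($j = \frac{1}{-36437} = - \frac{1}{36437} \approx -2.7445 \cdot 10^{-5}$)
$V{\left(O \right)} = \frac{2 O}{-134 + O}$
$V{\left(H{\left(-8,t{\left(\left(-4\right) \left(-5\right),1 \right)} \right)} \right)} + j = \frac{2 \frac{1 - 8}{8 \left(\left(-4\right) \left(-5\right)\right)}}{-134 + \frac{1 - 8}{8 \left(\left(-4\right) \left(-5\right)\right)}} - \frac{1}{36437} = \frac{2 \cdot \frac{1}{8} \cdot \frac{1}{20} \left(-7\right)}{-134 + \frac{1}{8} \cdot \frac{1}{20} \left(-7\right)} - \frac{1}{36437} = 2 \left(- \frac{7}{160}\right) \frac{1}{-134 - \frac{7}{160}} - \frac{1}{36437} = 2 \left(- \frac{7}{160}\right) \frac{1}{- \frac{21447}{160}} - \frac{1}{36437} = 2 \left(- \frac{7}{160}\right) \left(- \frac{160}{21447}\right) - \frac{1}{36437} = \frac{14}{21447} - \frac{1}{36437} = \frac{488671}{781464339}$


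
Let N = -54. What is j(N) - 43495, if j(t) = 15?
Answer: -43480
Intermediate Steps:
j(N) - 43495 = 15 - 43495 = -43480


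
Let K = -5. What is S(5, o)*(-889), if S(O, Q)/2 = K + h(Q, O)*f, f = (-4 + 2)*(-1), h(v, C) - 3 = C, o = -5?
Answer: -19558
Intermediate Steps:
h(v, C) = 3 + C
f = 2 (f = -2*(-1) = 2)
S(O, Q) = 2 + 4*O (S(O, Q) = 2*(-5 + (3 + O)*2) = 2*(-5 + (6 + 2*O)) = 2*(1 + 2*O) = 2 + 4*O)
S(5, o)*(-889) = (2 + 4*5)*(-889) = (2 + 20)*(-889) = 22*(-889) = -19558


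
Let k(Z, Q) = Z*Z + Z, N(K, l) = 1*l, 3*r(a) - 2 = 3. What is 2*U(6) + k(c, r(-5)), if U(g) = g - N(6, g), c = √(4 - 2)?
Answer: 2 + √2 ≈ 3.4142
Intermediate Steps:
r(a) = 5/3 (r(a) = ⅔ + (⅓)*3 = ⅔ + 1 = 5/3)
c = √2 ≈ 1.4142
N(K, l) = l
U(g) = 0 (U(g) = g - g = 0)
k(Z, Q) = Z + Z² (k(Z, Q) = Z² + Z = Z + Z²)
2*U(6) + k(c, r(-5)) = 2*0 + √2*(1 + √2) = 0 + √2*(1 + √2) = √2*(1 + √2)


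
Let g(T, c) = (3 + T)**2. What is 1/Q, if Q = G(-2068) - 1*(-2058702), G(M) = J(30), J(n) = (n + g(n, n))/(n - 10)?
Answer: 20/41175159 ≈ 4.8573e-7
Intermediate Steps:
J(n) = (n + (3 + n)**2)/(-10 + n) (J(n) = (n + (3 + n)**2)/(n - 10) = (n + (3 + n)**2)/(-10 + n))
G(M) = 1119/20 (G(M) = (30 + (3 + 30)**2)/(-10 + 30) = (30 + 33**2)/20 = (30 + 1089)/20 = (1/20)*1119 = 1119/20)
Q = 41175159/20 (Q = 1119/20 - 1*(-2058702) = 1119/20 + 2058702 = 41175159/20 ≈ 2.0588e+6)
1/Q = 1/(41175159/20) = 20/41175159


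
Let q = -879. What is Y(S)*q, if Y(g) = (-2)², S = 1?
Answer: -3516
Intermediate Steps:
Y(g) = 4
Y(S)*q = 4*(-879) = -3516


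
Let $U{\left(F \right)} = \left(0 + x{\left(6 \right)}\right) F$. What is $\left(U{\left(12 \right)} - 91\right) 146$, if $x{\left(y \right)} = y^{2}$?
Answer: $49786$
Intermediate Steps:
$U{\left(F \right)} = 36 F$ ($U{\left(F \right)} = \left(0 + 6^{2}\right) F = \left(0 + 36\right) F = 36 F$)
$\left(U{\left(12 \right)} - 91\right) 146 = \left(36 \cdot 12 - 91\right) 146 = \left(432 - 91\right) 146 = 341 \cdot 146 = 49786$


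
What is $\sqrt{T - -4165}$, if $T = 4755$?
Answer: $2 \sqrt{2230} \approx 94.446$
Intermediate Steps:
$\sqrt{T - -4165} = \sqrt{4755 - -4165} = \sqrt{4755 + \left(-15942 + 20107\right)} = \sqrt{4755 + 4165} = \sqrt{8920} = 2 \sqrt{2230}$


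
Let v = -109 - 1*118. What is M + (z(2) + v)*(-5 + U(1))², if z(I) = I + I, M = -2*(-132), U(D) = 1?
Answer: -3304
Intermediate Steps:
v = -227 (v = -109 - 118 = -227)
M = 264
z(I) = 2*I
M + (z(2) + v)*(-5 + U(1))² = 264 + (2*2 - 227)*(-5 + 1)² = 264 + (4 - 227)*(-4)² = 264 - 223*16 = 264 - 3568 = -3304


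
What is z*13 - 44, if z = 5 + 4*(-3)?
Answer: -135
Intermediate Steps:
z = -7 (z = 5 - 12 = -7)
z*13 - 44 = -7*13 - 44 = -91 - 44 = -135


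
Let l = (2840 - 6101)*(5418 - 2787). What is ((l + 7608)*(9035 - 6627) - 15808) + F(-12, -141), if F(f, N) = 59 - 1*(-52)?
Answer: -20641591561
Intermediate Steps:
F(f, N) = 111 (F(f, N) = 59 + 52 = 111)
l = -8579691 (l = -3261*2631 = -8579691)
((l + 7608)*(9035 - 6627) - 15808) + F(-12, -141) = ((-8579691 + 7608)*(9035 - 6627) - 15808) + 111 = (-8572083*2408 - 15808) + 111 = (-20641575864 - 15808) + 111 = -20641591672 + 111 = -20641591561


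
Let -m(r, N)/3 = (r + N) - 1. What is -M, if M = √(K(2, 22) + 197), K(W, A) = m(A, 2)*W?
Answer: -√59 ≈ -7.6811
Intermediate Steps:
m(r, N) = 3 - 3*N - 3*r (m(r, N) = -3*((r + N) - 1) = -3*((N + r) - 1) = -3*(-1 + N + r) = 3 - 3*N - 3*r)
K(W, A) = W*(-3 - 3*A) (K(W, A) = (3 - 3*2 - 3*A)*W = (3 - 6 - 3*A)*W = (-3 - 3*A)*W = W*(-3 - 3*A))
M = √59 (M = √(-3*2*(1 + 22) + 197) = √(-3*2*23 + 197) = √(-138 + 197) = √59 ≈ 7.6811)
-M = -√59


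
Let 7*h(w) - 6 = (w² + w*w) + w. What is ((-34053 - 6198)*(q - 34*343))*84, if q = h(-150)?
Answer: 17764215336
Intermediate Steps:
h(w) = 6/7 + w/7 + 2*w²/7 (h(w) = 6/7 + ((w² + w*w) + w)/7 = 6/7 + ((w² + w²) + w)/7 = 6/7 + (2*w² + w)/7 = 6/7 + (w + 2*w²)/7 = 6/7 + (w/7 + 2*w²/7) = 6/7 + w/7 + 2*w²/7)
q = 6408 (q = 6/7 + (⅐)*(-150) + (2/7)*(-150)² = 6/7 - 150/7 + (2/7)*22500 = 6/7 - 150/7 + 45000/7 = 6408)
((-34053 - 6198)*(q - 34*343))*84 = ((-34053 - 6198)*(6408 - 34*343))*84 = -40251*(6408 - 11662)*84 = -40251*(-5254)*84 = 211478754*84 = 17764215336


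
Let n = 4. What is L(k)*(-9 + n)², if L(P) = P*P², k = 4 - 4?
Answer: 0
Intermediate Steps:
k = 0
L(P) = P³
L(k)*(-9 + n)² = 0³*(-9 + 4)² = 0*(-5)² = 0*25 = 0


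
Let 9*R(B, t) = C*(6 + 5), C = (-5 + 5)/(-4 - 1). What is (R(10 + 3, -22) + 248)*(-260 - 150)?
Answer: -101680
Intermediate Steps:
C = 0 (C = 0/(-5) = 0*(-1/5) = 0)
R(B, t) = 0 (R(B, t) = (0*(6 + 5))/9 = (0*11)/9 = (1/9)*0 = 0)
(R(10 + 3, -22) + 248)*(-260 - 150) = (0 + 248)*(-260 - 150) = 248*(-410) = -101680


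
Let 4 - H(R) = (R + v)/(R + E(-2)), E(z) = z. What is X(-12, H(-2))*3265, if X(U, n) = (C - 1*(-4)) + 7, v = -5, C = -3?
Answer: 26120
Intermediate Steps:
H(R) = 4 - (-5 + R)/(-2 + R) (H(R) = 4 - (R - 5)/(R - 2) = 4 - (-5 + R)/(-2 + R))
X(U, n) = 8 (X(U, n) = (-3 - 1*(-4)) + 7 = (-3 + 4) + 7 = 1 + 7 = 8)
X(-12, H(-2))*3265 = 8*3265 = 26120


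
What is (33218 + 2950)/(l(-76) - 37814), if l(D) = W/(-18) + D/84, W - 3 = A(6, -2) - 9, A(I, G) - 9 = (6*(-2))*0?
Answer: -506352/529411 ≈ -0.95644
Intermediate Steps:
A(I, G) = 9 (A(I, G) = 9 + (6*(-2))*0 = 9 - 12*0 = 9 + 0 = 9)
W = 3 (W = 3 + (9 - 9) = 3 + 0 = 3)
l(D) = -⅙ + D/84 (l(D) = 3/(-18) + D/84 = 3*(-1/18) + D*(1/84) = -⅙ + D/84)
(33218 + 2950)/(l(-76) - 37814) = (33218 + 2950)/((-⅙ + (1/84)*(-76)) - 37814) = 36168/((-⅙ - 19/21) - 37814) = 36168/(-15/14 - 37814) = 36168/(-529411/14) = 36168*(-14/529411) = -506352/529411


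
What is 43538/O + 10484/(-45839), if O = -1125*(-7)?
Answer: 1913176882/360982125 ≈ 5.2999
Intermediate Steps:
O = 7875
43538/O + 10484/(-45839) = 43538/7875 + 10484/(-45839) = 43538*(1/7875) + 10484*(-1/45839) = 43538/7875 - 10484/45839 = 1913176882/360982125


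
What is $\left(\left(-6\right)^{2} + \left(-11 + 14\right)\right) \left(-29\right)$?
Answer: $-1131$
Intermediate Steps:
$\left(\left(-6\right)^{2} + \left(-11 + 14\right)\right) \left(-29\right) = \left(36 + 3\right) \left(-29\right) = 39 \left(-29\right) = -1131$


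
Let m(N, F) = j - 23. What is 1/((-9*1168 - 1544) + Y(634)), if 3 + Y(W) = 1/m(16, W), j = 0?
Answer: -23/277358 ≈ -8.2925e-5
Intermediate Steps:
m(N, F) = -23 (m(N, F) = 0 - 23 = -23)
Y(W) = -70/23 (Y(W) = -3 + 1/(-23) = -3 - 1/23 = -70/23)
1/((-9*1168 - 1544) + Y(634)) = 1/((-9*1168 - 1544) - 70/23) = 1/((-10512 - 1544) - 70/23) = 1/(-12056 - 70/23) = 1/(-277358/23) = -23/277358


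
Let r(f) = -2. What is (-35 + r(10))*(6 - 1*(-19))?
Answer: -925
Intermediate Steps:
(-35 + r(10))*(6 - 1*(-19)) = (-35 - 2)*(6 - 1*(-19)) = -37*(6 + 19) = -37*25 = -925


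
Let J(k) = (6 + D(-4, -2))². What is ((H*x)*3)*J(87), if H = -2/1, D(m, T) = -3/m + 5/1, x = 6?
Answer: -19881/4 ≈ -4970.3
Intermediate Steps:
D(m, T) = 5 - 3/m (D(m, T) = -3/m + 5*1 = -3/m + 5 = 5 - 3/m)
H = -2 (H = -2*1 = -2)
J(k) = 2209/16 (J(k) = (6 + (5 - 3/(-4)))² = (6 + (5 - 3*(-¼)))² = (6 + (5 + ¾))² = (6 + 23/4)² = (47/4)² = 2209/16)
((H*x)*3)*J(87) = (-2*6*3)*(2209/16) = -12*3*(2209/16) = -36*2209/16 = -19881/4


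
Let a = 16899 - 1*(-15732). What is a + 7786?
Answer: 40417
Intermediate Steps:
a = 32631 (a = 16899 + 15732 = 32631)
a + 7786 = 32631 + 7786 = 40417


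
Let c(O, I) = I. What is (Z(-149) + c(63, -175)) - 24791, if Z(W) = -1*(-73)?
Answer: -24893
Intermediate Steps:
Z(W) = 73
(Z(-149) + c(63, -175)) - 24791 = (73 - 175) - 24791 = -102 - 24791 = -24893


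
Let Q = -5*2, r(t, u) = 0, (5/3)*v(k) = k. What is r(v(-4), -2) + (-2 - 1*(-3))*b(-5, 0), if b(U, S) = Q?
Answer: -10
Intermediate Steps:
v(k) = 3*k/5
Q = -10
b(U, S) = -10
r(v(-4), -2) + (-2 - 1*(-3))*b(-5, 0) = 0 + (-2 - 1*(-3))*(-10) = 0 + (-2 + 3)*(-10) = 0 + 1*(-10) = 0 - 10 = -10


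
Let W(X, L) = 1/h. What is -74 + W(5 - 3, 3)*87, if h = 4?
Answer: -209/4 ≈ -52.250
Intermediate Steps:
W(X, L) = ¼ (W(X, L) = 1/4 = ¼)
-74 + W(5 - 3, 3)*87 = -74 + (¼)*87 = -74 + 87/4 = -209/4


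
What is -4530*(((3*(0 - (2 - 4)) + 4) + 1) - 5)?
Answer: -27180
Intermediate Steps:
-4530*(((3*(0 - (2 - 4)) + 4) + 1) - 5) = -4530*(((3*(0 - 1*(-2)) + 4) + 1) - 5) = -4530*(((3*(0 + 2) + 4) + 1) - 5) = -4530*(((3*2 + 4) + 1) - 5) = -4530*(((6 + 4) + 1) - 5) = -4530*((10 + 1) - 5) = -4530*(11 - 5) = -4530*6 = -27180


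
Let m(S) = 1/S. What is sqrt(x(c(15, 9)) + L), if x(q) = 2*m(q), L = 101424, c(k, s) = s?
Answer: sqrt(912818)/3 ≈ 318.47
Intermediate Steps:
m(S) = 1/S
x(q) = 2/q
sqrt(x(c(15, 9)) + L) = sqrt(2/9 + 101424) = sqrt(912818/9) = sqrt(912818)/3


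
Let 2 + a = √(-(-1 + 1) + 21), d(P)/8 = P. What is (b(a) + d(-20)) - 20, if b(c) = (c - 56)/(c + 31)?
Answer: -149303/820 + 87*√21/820 ≈ -181.59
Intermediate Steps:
d(P) = 8*P
a = -2 + √21 (a = -2 + √(-(-1 + 1) + 21) = -2 + √(-1*0 + 21) = -2 + √(0 + 21) = -2 + √21 ≈ 2.5826)
b(c) = (-56 + c)/(31 + c)
(b(a) + d(-20)) - 20 = ((-56 + (-2 + √21))/(31 + (-2 + √21)) + 8*(-20)) - 20 = ((-58 + √21)/(29 + √21) - 160) - 20 = (-160 + (-58 + √21)/(29 + √21)) - 20 = -180 + (-58 + √21)/(29 + √21)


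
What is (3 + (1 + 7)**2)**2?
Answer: 4489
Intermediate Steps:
(3 + (1 + 7)**2)**2 = (3 + 8**2)**2 = (3 + 64)**2 = 67**2 = 4489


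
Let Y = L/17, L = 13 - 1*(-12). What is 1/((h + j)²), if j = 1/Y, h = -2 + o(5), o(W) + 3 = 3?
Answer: 625/1089 ≈ 0.57392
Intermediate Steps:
L = 25 (L = 13 + 12 = 25)
o(W) = 0 (o(W) = -3 + 3 = 0)
h = -2 (h = -2 + 0 = -2)
Y = 25/17 ≈ 1.4706
j = 17/25 (j = 1/(25/17) = 17/25 ≈ 0.68000)
1/((h + j)²) = 1/((-2 + 17/25)²) = 1/((-33/25)²) = 1/(1089/625) = 625/1089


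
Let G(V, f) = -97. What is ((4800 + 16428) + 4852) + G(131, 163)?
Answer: 25983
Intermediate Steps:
((4800 + 16428) + 4852) + G(131, 163) = ((4800 + 16428) + 4852) - 97 = (21228 + 4852) - 97 = 26080 - 97 = 25983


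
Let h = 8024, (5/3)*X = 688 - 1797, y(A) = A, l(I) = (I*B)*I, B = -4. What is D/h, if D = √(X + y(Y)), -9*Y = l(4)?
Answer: I*√148115/120360 ≈ 0.0031976*I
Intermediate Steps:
l(I) = -4*I² (l(I) = (I*(-4))*I = (-4*I)*I = -4*I²)
Y = 64/9 (Y = -(-4)*4²/9 = -(-4)*16/9 = -⅑*(-64) = 64/9 ≈ 7.1111)
X = -3327/5 (X = 3*(688 - 1797)/5 = (⅗)*(-1109) = -3327/5 ≈ -665.40)
D = I*√148115/15 (D = √(-3327/5 + 64/9) = √(-29623/45) = I*√148115/15 ≈ 25.657*I)
D/h = (I*√148115/15)/8024 = (I*√148115/15)*(1/8024) = I*√148115/120360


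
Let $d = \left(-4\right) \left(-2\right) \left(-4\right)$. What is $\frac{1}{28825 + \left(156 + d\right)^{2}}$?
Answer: $\frac{1}{44201} \approx 2.2624 \cdot 10^{-5}$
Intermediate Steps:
$d = -32$ ($d = 8 \left(-4\right) = -32$)
$\frac{1}{28825 + \left(156 + d\right)^{2}} = \frac{1}{28825 + \left(156 - 32\right)^{2}} = \frac{1}{28825 + 124^{2}} = \frac{1}{28825 + 15376} = \frac{1}{44201}$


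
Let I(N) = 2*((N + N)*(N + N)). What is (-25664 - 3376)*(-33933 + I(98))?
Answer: -1245786960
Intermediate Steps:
I(N) = 8*N² (I(N) = 2*((2*N)*(2*N)) = 2*(4*N²) = 8*N²)
(-25664 - 3376)*(-33933 + I(98)) = (-25664 - 3376)*(-33933 + 8*98²) = -29040*(-33933 + 8*9604) = -29040*(-33933 + 76832) = -29040*42899 = -1245786960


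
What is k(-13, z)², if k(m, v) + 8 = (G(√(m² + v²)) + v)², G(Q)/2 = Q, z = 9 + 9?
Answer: 7790656 + 329472*√493 ≈ 1.5106e+7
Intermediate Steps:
z = 18
G(Q) = 2*Q
k(m, v) = -8 + (v + 2*√(m² + v²))² (k(m, v) = -8 + (2*√(m² + v²) + v)² = -8 + (v + 2*√(m² + v²))²)
k(-13, z)² = (-8 + (18 + 2*√((-13)² + 18²))²)² = (-8 + (18 + 2*√(169 + 324))²)² = (-8 + (18 + 2*√493)²)²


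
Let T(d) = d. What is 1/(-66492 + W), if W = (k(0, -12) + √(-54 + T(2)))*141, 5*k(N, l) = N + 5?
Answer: -22117/1467829671 - 94*I*√13/1467829671 ≈ -1.5068e-5 - 2.309e-7*I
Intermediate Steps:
k(N, l) = 1 + N/5 (k(N, l) = (N + 5)/5 = (5 + N)/5 = 1 + N/5)
W = 141 + 282*I*√13 (W = ((1 + (⅕)*0) + √(-54 + 2))*141 = ((1 + 0) + √(-52))*141 = (1 + 2*I*√13)*141 = 141 + 282*I*√13 ≈ 141.0 + 1016.8*I)
1/(-66492 + W) = 1/(-66492 + (141 + 282*I*√13)) = 1/(-66351 + 282*I*√13)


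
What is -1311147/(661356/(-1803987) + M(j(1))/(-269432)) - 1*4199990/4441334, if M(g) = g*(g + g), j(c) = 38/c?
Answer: 6551843777795536627616/1885514727253951 ≈ 3.4748e+6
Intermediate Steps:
M(g) = 2*g² (M(g) = g*(2*g) = 2*g²)
-1311147/(661356/(-1803987) + M(j(1))/(-269432)) - 1*4199990/4441334 = -1311147/(661356/(-1803987) + (2*(38/1)²)/(-269432)) - 1*4199990/4441334 = -1311147/(661356*(-1/1803987) + (2*(38*1)²)*(-1/269432)) - 4199990*1/4441334 = -1311147/(-73484/200443 + (2*38²)*(-1/269432)) - 2099995/2220667 = -1311147/(-73484/200443 + (2*1444)*(-1/269432)) - 2099995/2220667 = -1311147/(-73484/200443 + 2888*(-1/269432)) - 2099995/2220667 = -1311147/(-73484/200443 - 361/33679) - 2099995/2220667 = -1311147/(-2547227559/6750719797) - 2099995/2220667 = -1311147*(-6750719797/2547227559) - 2099995/2220667 = 2950395336559053/849075853 - 2099995/2220667 = 6551843777795536627616/1885514727253951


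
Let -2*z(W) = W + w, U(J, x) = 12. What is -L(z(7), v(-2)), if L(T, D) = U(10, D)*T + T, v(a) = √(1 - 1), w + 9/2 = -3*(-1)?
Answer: 143/4 ≈ 35.750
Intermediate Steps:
w = -3/2 (w = -9/2 - 3*(-1) = -9/2 + 3 = -3/2 ≈ -1.5000)
z(W) = ¾ - W/2 (z(W) = -(W - 3/2)/2 = -(-3/2 + W)/2 = ¾ - W/2)
v(a) = 0 (v(a) = √0 = 0)
L(T, D) = 13*T (L(T, D) = 12*T + T = 13*T)
-L(z(7), v(-2)) = -13*(¾ - ½*7) = -13*(¾ - 7/2) = -13*(-11)/4 = -1*(-143/4) = 143/4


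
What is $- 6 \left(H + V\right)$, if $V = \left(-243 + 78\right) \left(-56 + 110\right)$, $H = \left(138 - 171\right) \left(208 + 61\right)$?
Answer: $106722$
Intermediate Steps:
$H = -8877$ ($H = \left(-33\right) 269 = -8877$)
$V = -8910$ ($V = \left(-165\right) 54 = -8910$)
$- 6 \left(H + V\right) = - 6 \left(-8877 - 8910\right) = \left(-6\right) \left(-17787\right) = 106722$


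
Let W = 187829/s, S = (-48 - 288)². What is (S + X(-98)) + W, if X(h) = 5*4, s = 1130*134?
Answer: 17097928549/151420 ≈ 1.1292e+5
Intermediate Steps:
S = 112896 (S = (-336)² = 112896)
s = 151420
X(h) = 20
W = 187829/151420 ≈ 1.2404
(S + X(-98)) + W = (112896 + 20) + 187829/151420 = 112916 + 187829/151420 = 17097928549/151420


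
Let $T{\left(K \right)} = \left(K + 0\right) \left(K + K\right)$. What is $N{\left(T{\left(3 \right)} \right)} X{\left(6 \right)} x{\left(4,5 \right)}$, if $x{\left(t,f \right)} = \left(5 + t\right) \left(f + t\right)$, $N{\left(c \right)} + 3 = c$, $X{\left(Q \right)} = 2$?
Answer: $2430$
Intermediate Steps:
$T{\left(K \right)} = 2 K^{2}$ ($T{\left(K \right)} = K 2 K = 2 K^{2}$)
$N{\left(c \right)} = -3 + c$
$N{\left(T{\left(3 \right)} \right)} X{\left(6 \right)} x{\left(4,5 \right)} = \left(-3 + 2 \cdot 3^{2}\right) 2 \left(4^{2} + 5 \cdot 5 + 5 \cdot 4 + 5 \cdot 4\right) = \left(-3 + 2 \cdot 9\right) 2 \left(16 + 25 + 20 + 20\right) = \left(-3 + 18\right) 2 \cdot 81 = 15 \cdot 2 \cdot 81 = 30 \cdot 81 = 2430$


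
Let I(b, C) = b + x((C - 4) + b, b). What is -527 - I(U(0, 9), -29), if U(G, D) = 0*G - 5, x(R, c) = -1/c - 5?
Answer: -2586/5 ≈ -517.20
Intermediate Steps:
x(R, c) = -5 - 1/c
U(G, D) = -5 (U(G, D) = 0 - 5 = -5)
I(b, C) = -5 + b - 1/b (I(b, C) = b + (-5 - 1/b) = -5 + b - 1/b)
-527 - I(U(0, 9), -29) = -527 - (-5 - 5 - 1/(-5)) = -527 - (-5 - 5 - 1*(-⅕)) = -527 - (-5 - 5 + ⅕) = -527 - 1*(-49/5) = -527 + 49/5 = -2586/5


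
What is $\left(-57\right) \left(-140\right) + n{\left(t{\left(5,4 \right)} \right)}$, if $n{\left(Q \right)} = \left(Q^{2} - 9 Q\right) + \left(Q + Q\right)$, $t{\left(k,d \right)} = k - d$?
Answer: $7974$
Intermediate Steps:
$n{\left(Q \right)} = Q^{2} - 7 Q$ ($n{\left(Q \right)} = \left(Q^{2} - 9 Q\right) + 2 Q = Q^{2} - 7 Q$)
$\left(-57\right) \left(-140\right) + n{\left(t{\left(5,4 \right)} \right)} = \left(-57\right) \left(-140\right) + \left(5 - 4\right) \left(-7 + \left(5 - 4\right)\right) = 7980 + \left(5 - 4\right) \left(-7 + \left(5 - 4\right)\right) = 7980 + 1 \left(-7 + 1\right) = 7980 + 1 \left(-6\right) = 7980 - 6 = 7974$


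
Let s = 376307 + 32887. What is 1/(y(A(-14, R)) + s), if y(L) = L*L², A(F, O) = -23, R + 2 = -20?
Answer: 1/397027 ≈ 2.5187e-6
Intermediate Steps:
R = -22 (R = -2 - 20 = -22)
y(L) = L³
s = 409194
1/(y(A(-14, R)) + s) = 1/((-23)³ + 409194) = 1/(-12167 + 409194) = 1/397027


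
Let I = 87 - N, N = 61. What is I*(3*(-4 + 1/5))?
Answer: -1482/5 ≈ -296.40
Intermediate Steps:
I = 26 (I = 87 - 1*61 = 87 - 61 = 26)
I*(3*(-4 + 1/5)) = 26*(3*(-4 + 1/5)) = 26*(3*(-4 + ⅕)) = 26*(3*(-19/5)) = 26*(-57/5) = -1482/5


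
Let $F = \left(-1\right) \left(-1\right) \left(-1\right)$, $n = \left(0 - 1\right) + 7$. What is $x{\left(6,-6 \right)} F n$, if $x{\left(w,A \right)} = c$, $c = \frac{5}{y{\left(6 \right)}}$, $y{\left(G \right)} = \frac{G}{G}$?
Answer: $-30$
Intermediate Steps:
$y{\left(G \right)} = 1$
$c = 5$ ($c = \frac{5}{1} = 5 \cdot 1 = 5$)
$x{\left(w,A \right)} = 5$
$n = 6$ ($n = -1 + 7 = 6$)
$F = -1$ ($F = 1 \left(-1\right) = -1$)
$x{\left(6,-6 \right)} F n = 5 \left(-1\right) 6 = \left(-5\right) 6 = -30$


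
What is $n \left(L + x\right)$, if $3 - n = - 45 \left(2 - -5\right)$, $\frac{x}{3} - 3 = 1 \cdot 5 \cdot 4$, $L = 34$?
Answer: $32754$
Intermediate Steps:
$x = 69$ ($x = 9 + 3 \cdot 1 \cdot 5 \cdot 4 = 9 + 3 \cdot 5 \cdot 4 = 9 + 3 \cdot 20 = 9 + 60 = 69$)
$n = 318$ ($n = 3 - - 45 \left(2 - -5\right) = 3 - - 45 \left(2 + 5\right) = 3 - \left(-45\right) 7 = 3 - -315 = 3 + 315 = 318$)
$n \left(L + x\right) = 318 \left(34 + 69\right) = 318 \cdot 103 = 32754$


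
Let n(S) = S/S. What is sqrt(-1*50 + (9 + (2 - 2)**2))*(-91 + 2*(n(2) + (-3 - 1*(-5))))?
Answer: -85*I*sqrt(41) ≈ -544.27*I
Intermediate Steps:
n(S) = 1
sqrt(-1*50 + (9 + (2 - 2)**2))*(-91 + 2*(n(2) + (-3 - 1*(-5)))) = sqrt(-1*50 + (9 + (2 - 2)**2))*(-91 + 2*(1 + (-3 - 1*(-5)))) = sqrt(-50 + (9 + 0**2))*(-91 + 2*(1 + (-3 + 5))) = sqrt(-50 + (9 + 0))*(-91 + 2*(1 + 2)) = sqrt(-50 + 9)*(-91 + 2*3) = sqrt(-41)*(-91 + 6) = (I*sqrt(41))*(-85) = -85*I*sqrt(41)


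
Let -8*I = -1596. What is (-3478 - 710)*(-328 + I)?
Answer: 538158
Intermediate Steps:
I = 399/2 (I = -⅛*(-1596) = 399/2 ≈ 199.50)
(-3478 - 710)*(-328 + I) = (-3478 - 710)*(-328 + 399/2) = -4188*(-257/2) = 538158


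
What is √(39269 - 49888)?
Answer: I*√10619 ≈ 103.05*I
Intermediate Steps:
√(39269 - 49888) = √(-10619) = I*√10619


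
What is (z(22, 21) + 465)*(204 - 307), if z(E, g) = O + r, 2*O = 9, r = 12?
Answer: -99189/2 ≈ -49595.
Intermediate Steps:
O = 9/2 (O = (½)*9 = 9/2 ≈ 4.5000)
z(E, g) = 33/2 (z(E, g) = 9/2 + 12 = 33/2)
(z(22, 21) + 465)*(204 - 307) = (33/2 + 465)*(204 - 307) = (963/2)*(-103) = -99189/2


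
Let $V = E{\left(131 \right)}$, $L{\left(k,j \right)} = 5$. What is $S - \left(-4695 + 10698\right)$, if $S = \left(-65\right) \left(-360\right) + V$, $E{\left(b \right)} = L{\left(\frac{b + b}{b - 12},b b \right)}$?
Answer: $17402$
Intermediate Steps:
$E{\left(b \right)} = 5$
$V = 5$
$S = 23405$ ($S = \left(-65\right) \left(-360\right) + 5 = 23400 + 5 = 23405$)
$S - \left(-4695 + 10698\right) = 23405 - \left(-4695 + 10698\right) = 23405 - 6003 = 17402$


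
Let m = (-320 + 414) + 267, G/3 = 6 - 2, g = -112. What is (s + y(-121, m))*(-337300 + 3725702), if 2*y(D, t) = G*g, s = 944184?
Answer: 3196997947824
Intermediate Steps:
G = 12 (G = 3*(6 - 2) = 3*4 = 12)
m = 361 (m = 94 + 267 = 361)
y(D, t) = -672 (y(D, t) = (12*(-112))/2 = (1/2)*(-1344) = -672)
(s + y(-121, m))*(-337300 + 3725702) = (944184 - 672)*(-337300 + 3725702) = 943512*3388402 = 3196997947824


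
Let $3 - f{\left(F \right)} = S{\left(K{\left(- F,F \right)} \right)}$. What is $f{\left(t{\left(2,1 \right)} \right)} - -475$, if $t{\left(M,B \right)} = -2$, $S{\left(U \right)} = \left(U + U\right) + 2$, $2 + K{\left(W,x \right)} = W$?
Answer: $476$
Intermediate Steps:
$K{\left(W,x \right)} = -2 + W$
$S{\left(U \right)} = 2 + 2 U$ ($S{\left(U \right)} = 2 U + 2 = 2 + 2 U$)
$f{\left(F \right)} = 5 + 2 F$ ($f{\left(F \right)} = 3 - \left(2 + 2 \left(-2 - F\right)\right) = 3 - \left(2 - \left(4 + 2 F\right)\right) = 3 - \left(-2 - 2 F\right) = 3 + \left(2 + 2 F\right) = 5 + 2 F$)
$f{\left(t{\left(2,1 \right)} \right)} - -475 = \left(5 + 2 \left(-2\right)\right) - -475 = \left(5 - 4\right) + 475 = 1 + 475 = 476$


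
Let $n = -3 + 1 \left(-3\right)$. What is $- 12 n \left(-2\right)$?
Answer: $-144$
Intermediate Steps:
$n = -6$ ($n = -3 - 3 = -6$)
$- 12 n \left(-2\right) = \left(-12\right) \left(-6\right) \left(-2\right) = 72 \left(-2\right) = -144$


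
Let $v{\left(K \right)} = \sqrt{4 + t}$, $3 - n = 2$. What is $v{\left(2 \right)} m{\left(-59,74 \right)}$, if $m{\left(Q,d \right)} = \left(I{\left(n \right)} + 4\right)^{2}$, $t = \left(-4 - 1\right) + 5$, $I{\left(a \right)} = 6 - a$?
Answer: $162$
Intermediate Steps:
$n = 1$ ($n = 3 - 2 = 1$)
$t = 0$ ($t = -5 + 5 = 0$)
$m{\left(Q,d \right)} = 81$ ($m{\left(Q,d \right)} = \left(\left(6 - 1\right) + 4\right)^{2} = \left(5 + 4\right)^{2} = 9^{2} = 81$)
$v{\left(K \right)} = 2$ ($v{\left(K \right)} = \sqrt{4 + 0} = \sqrt{4} = 2$)
$v{\left(2 \right)} m{\left(-59,74 \right)} = 2 \cdot 81 = 162$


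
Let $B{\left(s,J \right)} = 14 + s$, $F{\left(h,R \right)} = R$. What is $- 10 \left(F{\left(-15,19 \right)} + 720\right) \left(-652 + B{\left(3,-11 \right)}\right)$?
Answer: $4692650$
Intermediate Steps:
$- 10 \left(F{\left(-15,19 \right)} + 720\right) \left(-652 + B{\left(3,-11 \right)}\right) = - 10 \left(19 + 720\right) \left(-652 + \left(14 + 3\right)\right) = - 10 \cdot 739 \left(-652 + 17\right) = - 10 \cdot 739 \left(-635\right) = \left(-10\right) \left(-469265\right) = 4692650$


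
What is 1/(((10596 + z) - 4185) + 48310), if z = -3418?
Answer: 1/51303 ≈ 1.9492e-5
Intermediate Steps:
1/(((10596 + z) - 4185) + 48310) = 1/(((10596 - 3418) - 4185) + 48310) = 1/((7178 - 4185) + 48310) = 1/(2993 + 48310) = 1/51303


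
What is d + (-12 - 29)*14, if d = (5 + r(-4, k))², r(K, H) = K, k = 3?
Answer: -573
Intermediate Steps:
d = 1 (d = (5 - 4)² = 1² = 1)
d + (-12 - 29)*14 = 1 + (-12 - 29)*14 = 1 - 41*14 = 1 - 574 = -573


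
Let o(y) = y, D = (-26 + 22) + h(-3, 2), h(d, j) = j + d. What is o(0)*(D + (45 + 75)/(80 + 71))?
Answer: 0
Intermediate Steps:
h(d, j) = d + j
D = -5 (D = (-26 + 22) + (-3 + 2) = -4 - 1 = -5)
o(0)*(D + (45 + 75)/(80 + 71)) = 0*(-5 + (45 + 75)/(80 + 71)) = 0*(-5 + 120/151) = 0*(-635/151) = 0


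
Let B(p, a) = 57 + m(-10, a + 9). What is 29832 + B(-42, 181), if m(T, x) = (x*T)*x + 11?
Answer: -331100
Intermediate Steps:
m(T, x) = 11 + T*x² (m(T, x) = (T*x)*x + 11 = T*x² + 11 = 11 + T*x²)
B(p, a) = 68 - 10*(9 + a)² (B(p, a) = 57 + (11 - 10*(a + 9)²) = 57 + (11 - 10*(9 + a)²) = 68 - 10*(9 + a)²)
29832 + B(-42, 181) = 29832 + (68 - 10*(9 + 181)²) = 29832 + (68 - 10*190²) = 29832 + (68 - 10*36100) = 29832 + (68 - 361000) = 29832 - 360932 = -331100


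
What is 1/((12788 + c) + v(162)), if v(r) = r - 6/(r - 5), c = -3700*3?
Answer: 157/290444 ≈ 0.00054055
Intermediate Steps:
c = -11100
v(r) = r - 6/(-5 + r)
1/((12788 + c) + v(162)) = 1/((12788 - 11100) + (-6 + 162² - 5*162)/(-5 + 162)) = 1/(1688 + (-6 + 26244 - 810)/157) = 1/(1688 + (1/157)*25428) = 1/(1688 + 25428/157) = 1/(290444/157) = 157/290444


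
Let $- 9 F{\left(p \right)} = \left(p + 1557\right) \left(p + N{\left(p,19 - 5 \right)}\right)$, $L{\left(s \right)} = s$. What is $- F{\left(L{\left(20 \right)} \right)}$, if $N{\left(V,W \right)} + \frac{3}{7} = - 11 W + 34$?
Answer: $- \frac{1108631}{63} \approx -17597.0$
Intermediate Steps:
$N{\left(V,W \right)} = \frac{235}{7} - 11 W$ ($N{\left(V,W \right)} = - \frac{3}{7} - \left(-34 + 11 W\right) = \frac{235}{7} - 11 W$)
$F{\left(p \right)} = - \frac{\left(1557 + p\right) \left(- \frac{843}{7} + p\right)}{9}$ ($F{\left(p \right)} = - \frac{\left(p + 1557\right) \left(p + \left(\frac{235}{7} - 11 \left(19 - 5\right)\right)\right)}{9} = - \frac{\left(1557 + p\right) \left(p + \left(\frac{235}{7} - 11 \left(19 - 5\right)\right)\right)}{9} = - \frac{\left(1557 + p\right) \left(p + \left(\frac{235}{7} - 154\right)\right)}{9} = - \frac{\left(1557 + p\right) \left(p - \frac{843}{7}\right)}{9} = - \frac{\left(1557 + p\right) \left(- \frac{843}{7} + p\right)}{9}$)
$- F{\left(L{\left(20 \right)} \right)} = - (\frac{145839}{7} - \frac{67040}{21} - \frac{20^{2}}{9}) = - (\frac{145839}{7} - \frac{67040}{21} - \frac{400}{9}) = \left(-1\right) \frac{1108631}{63} = - \frac{1108631}{63}$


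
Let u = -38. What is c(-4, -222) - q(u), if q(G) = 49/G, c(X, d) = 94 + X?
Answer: 3469/38 ≈ 91.289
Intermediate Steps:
c(-4, -222) - q(u) = (94 - 4) - 49/(-38) = 90 - 49*(-1)/38 = 90 - 1*(-49/38) = 90 + 49/38 = 3469/38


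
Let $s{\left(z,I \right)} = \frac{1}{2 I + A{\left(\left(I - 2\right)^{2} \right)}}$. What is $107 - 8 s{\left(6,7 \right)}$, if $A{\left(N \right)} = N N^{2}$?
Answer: $\frac{1673365}{15639} \approx 107.0$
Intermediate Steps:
$A{\left(N \right)} = N^{3}$
$s{\left(z,I \right)} = \frac{1}{\left(-2 + I\right)^{6} + 2 I}$ ($s{\left(z,I \right)} = \frac{1}{2 I + \left(\left(I - 2\right)^{2}\right)^{3}} = \frac{1}{2 I + \left(\left(-2 + I\right)^{2}\right)^{3}} = \frac{1}{2 I + \left(-2 + I\right)^{6}} = \frac{1}{\left(-2 + I\right)^{6} + 2 I}$)
$107 - 8 s{\left(6,7 \right)} = 107 - \frac{8}{\left(-2 + 7\right)^{6} + 2 \cdot 7} = 107 - \frac{8}{5^{6} + 14} = 107 - \frac{8}{15625 + 14} = 107 - \frac{8}{15639} = \frac{1673365}{15639}$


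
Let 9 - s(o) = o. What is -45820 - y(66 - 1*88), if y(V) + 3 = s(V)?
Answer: -45848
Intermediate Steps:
s(o) = 9 - o
y(V) = 6 - V (y(V) = -3 + (9 - V) = 6 - V)
-45820 - y(66 - 1*88) = -45820 - (6 - (66 - 1*88)) = -45820 - (6 - (66 - 88)) = -45820 - (6 - 1*(-22)) = -45820 - (6 + 22) = -45820 - 1*28 = -45820 - 28 = -45848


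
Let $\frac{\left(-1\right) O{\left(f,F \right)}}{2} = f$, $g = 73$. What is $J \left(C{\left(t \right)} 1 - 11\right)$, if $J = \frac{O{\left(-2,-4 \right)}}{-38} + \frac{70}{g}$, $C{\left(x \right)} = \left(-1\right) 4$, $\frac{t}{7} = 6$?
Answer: $- \frac{17760}{1387} \approx -12.805$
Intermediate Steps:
$t = 42$ ($t = 7 \cdot 6 = 42$)
$C{\left(x \right)} = -4$
$O{\left(f,F \right)} = - 2 f$
$J = \frac{1184}{1387}$ ($J = \frac{\left(-2\right) \left(-2\right)}{-38} + \frac{70}{73} = 4 \left(- \frac{1}{38}\right) + 70 \cdot \frac{1}{73} = - \frac{2}{19} + \frac{70}{73} = \frac{1184}{1387} \approx 0.85364$)
$J \left(C{\left(t \right)} 1 - 11\right) = \frac{1184 \left(\left(-4\right) 1 - 11\right)}{1387} = \frac{1184 \left(-4 - 11\right)}{1387} = \frac{1184}{1387} \left(-15\right) = - \frac{17760}{1387}$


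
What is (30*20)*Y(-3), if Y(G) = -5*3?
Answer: -9000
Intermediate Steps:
Y(G) = -15
(30*20)*Y(-3) = (30*20)*(-15) = 600*(-15) = -9000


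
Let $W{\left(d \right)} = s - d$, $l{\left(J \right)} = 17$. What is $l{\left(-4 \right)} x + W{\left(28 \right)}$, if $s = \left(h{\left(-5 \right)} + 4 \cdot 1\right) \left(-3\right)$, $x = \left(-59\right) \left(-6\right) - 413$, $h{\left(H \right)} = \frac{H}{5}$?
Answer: $-1040$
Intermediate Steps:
$h{\left(H \right)} = \frac{H}{5}$ ($h{\left(H \right)} = H \frac{1}{5} = \frac{H}{5}$)
$x = -59$ ($x = 354 - 413 = -59$)
$s = -9$ ($s = \left(\frac{1}{5} \left(-5\right) + 4 \cdot 1\right) \left(-3\right) = \left(-1 + 4\right) \left(-3\right) = 3 \left(-3\right) = -9$)
$W{\left(d \right)} = -9 - d$
$l{\left(-4 \right)} x + W{\left(28 \right)} = 17 \left(-59\right) - 37 = -1003 - 37 = -1040$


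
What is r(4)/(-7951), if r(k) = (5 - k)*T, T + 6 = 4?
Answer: 2/7951 ≈ 0.00025154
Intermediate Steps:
T = -2 (T = -6 + 4 = -2)
r(k) = -10 + 2*k (r(k) = (5 - k)*(-2) = -10 + 2*k)
r(4)/(-7951) = (-10 + 2*4)/(-7951) = (-10 + 8)*(-1/7951) = -2*(-1/7951) = 2/7951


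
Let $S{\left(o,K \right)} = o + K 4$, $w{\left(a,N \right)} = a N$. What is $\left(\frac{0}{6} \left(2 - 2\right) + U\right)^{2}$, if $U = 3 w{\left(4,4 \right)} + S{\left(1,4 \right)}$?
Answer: $4225$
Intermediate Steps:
$w{\left(a,N \right)} = N a$
$S{\left(o,K \right)} = o + 4 K$
$U = 65$ ($U = 3 \cdot 4 \cdot 4 + \left(1 + 4 \cdot 4\right) = 3 \cdot 16 + \left(1 + 16\right) = 48 + 17 = 65$)
$\left(\frac{0}{6} \left(2 - 2\right) + U\right)^{2} = \left(\frac{0}{6} \left(2 - 2\right) + 65\right)^{2} = \left(0 \cdot \frac{1}{6} \cdot 0 + 65\right)^{2} = \left(0 \cdot 0 + 65\right)^{2} = \left(0 + 65\right)^{2} = 65^{2} = 4225$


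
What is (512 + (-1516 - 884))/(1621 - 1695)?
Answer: 944/37 ≈ 25.514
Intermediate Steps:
(512 + (-1516 - 884))/(1621 - 1695) = (512 - 2400)/(-74) = -1888*(-1/74) = 944/37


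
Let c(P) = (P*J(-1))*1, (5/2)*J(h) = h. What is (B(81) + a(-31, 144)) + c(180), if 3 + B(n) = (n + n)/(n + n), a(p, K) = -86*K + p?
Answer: -12489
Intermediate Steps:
J(h) = 2*h/5
a(p, K) = p - 86*K
B(n) = -2 (B(n) = -3 + (n + n)/(n + n) = -3 + (2*n)/((2*n)) = -3 + (2*n)*(1/(2*n)) = -3 + 1 = -2)
c(P) = -2*P/5 (c(P) = (P*((⅖)*(-1)))*1 = (P*(-⅖))*1 = -2*P/5*1 = -2*P/5)
(B(81) + a(-31, 144)) + c(180) = (-2 + (-31 - 86*144)) - ⅖*180 = (-2 + (-31 - 12384)) - 72 = (-2 - 12415) - 72 = -12417 - 72 = -12489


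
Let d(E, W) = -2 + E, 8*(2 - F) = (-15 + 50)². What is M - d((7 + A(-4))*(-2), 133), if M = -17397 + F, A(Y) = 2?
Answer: -140225/8 ≈ -17528.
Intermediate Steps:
F = -1209/8 (F = 2 - (-15 + 50)²/8 = 2 - ⅛*35² = 2 - ⅛*1225 = 2 - 1225/8 = -1209/8 ≈ -151.13)
M = -140385/8 (M = -17397 - 1209/8 = -140385/8 ≈ -17548.)
M - d((7 + A(-4))*(-2), 133) = -140385/8 - (-2 + (7 + 2)*(-2)) = -140385/8 - (-2 + 9*(-2)) = -140385/8 - (-2 - 18) = -140385/8 - 1*(-20) = -140385/8 + 20 = -140225/8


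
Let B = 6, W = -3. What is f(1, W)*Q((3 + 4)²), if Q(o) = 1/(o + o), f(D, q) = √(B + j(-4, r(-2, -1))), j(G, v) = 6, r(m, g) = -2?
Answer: √3/49 ≈ 0.035348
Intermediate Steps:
f(D, q) = 2*√3 (f(D, q) = √(6 + 6) = √12 = 2*√3)
Q(o) = 1/(2*o)
f(1, W)*Q((3 + 4)²) = (2*√3)*(1/(2*((3 + 4)²))) = (2*√3)*(1/(2*(7²))) = (2*√3)*((½)/49) = (2*√3)*((½)*(1/49)) = (2*√3)*(1/98) = √3/49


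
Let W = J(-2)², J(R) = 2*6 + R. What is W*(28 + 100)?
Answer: 12800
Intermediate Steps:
J(R) = 12 + R
W = 100 (W = (12 - 2)² = 10² = 100)
W*(28 + 100) = 100*(28 + 100) = 100*128 = 12800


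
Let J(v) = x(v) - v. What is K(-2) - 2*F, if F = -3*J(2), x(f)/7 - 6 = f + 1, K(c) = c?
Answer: 364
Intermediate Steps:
x(f) = 49 + 7*f (x(f) = 42 + 7*(f + 1) = 42 + 7*(1 + f) = 42 + (7 + 7*f) = 49 + 7*f)
J(v) = 49 + 6*v (J(v) = (49 + 7*v) - v = 49 + 6*v)
F = -183 (F = -3*(49 + 6*2) = -3*(49 + 12) = -3*61 = -183)
K(-2) - 2*F = -2 - 2*(-183) = -2 + 366 = 364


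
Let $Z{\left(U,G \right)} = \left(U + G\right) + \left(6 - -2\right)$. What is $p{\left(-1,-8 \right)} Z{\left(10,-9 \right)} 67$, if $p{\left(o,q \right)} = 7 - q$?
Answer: $9045$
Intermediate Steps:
$Z{\left(U,G \right)} = 8 + G + U$ ($Z{\left(U,G \right)} = \left(G + U\right) + \left(6 + 2\right) = \left(G + U\right) + 8 = 8 + G + U$)
$p{\left(-1,-8 \right)} Z{\left(10,-9 \right)} 67 = \left(7 - -8\right) \left(8 - 9 + 10\right) 67 = \left(7 + 8\right) 9 \cdot 67 = 15 \cdot 9 \cdot 67 = 135 \cdot 67 = 9045$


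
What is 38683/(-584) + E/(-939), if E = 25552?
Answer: -51245705/548376 ≈ -93.450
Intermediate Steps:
38683/(-584) + E/(-939) = 38683/(-584) + 25552/(-939) = 38683*(-1/584) + 25552*(-1/939) = -38683/584 - 25552/939 = -51245705/548376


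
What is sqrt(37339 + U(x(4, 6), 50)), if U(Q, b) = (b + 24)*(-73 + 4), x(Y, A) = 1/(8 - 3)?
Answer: sqrt(32233) ≈ 179.54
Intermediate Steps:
x(Y, A) = 1/5
U(Q, b) = -1656 - 69*b (U(Q, b) = (24 + b)*(-69) = -1656 - 69*b)
sqrt(37339 + U(x(4, 6), 50)) = sqrt(37339 + (-1656 - 69*50)) = sqrt(37339 + (-1656 - 3450)) = sqrt(37339 - 5106) = sqrt(32233)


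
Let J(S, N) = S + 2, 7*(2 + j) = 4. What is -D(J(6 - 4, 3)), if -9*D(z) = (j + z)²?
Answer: 36/49 ≈ 0.73469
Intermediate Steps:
j = -10/7 (j = -2 + (⅐)*4 = -2 + 4/7 = -10/7 ≈ -1.4286)
J(S, N) = 2 + S
D(z) = -(-10/7 + z)²/9
-D(J(6 - 4, 3)) = -(-1)*(-10 + 7*(2 + (6 - 4)))²/441 = -(-1)*(-10 + 7*(2 + 2))²/441 = -(-1)*(-10 + 7*4)²/441 = -(-1)*(-10 + 28)²/441 = -(-1)*18²/441 = -(-1)*324/441 = -1*(-36/49) = 36/49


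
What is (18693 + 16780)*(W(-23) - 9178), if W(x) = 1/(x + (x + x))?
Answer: -22464447859/69 ≈ -3.2557e+8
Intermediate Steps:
W(x) = 1/(3*x) (W(x) = 1/(x + 2*x) = 1/(3*x))
(18693 + 16780)*(W(-23) - 9178) = (18693 + 16780)*((⅓)/(-23) - 9178) = 35473*((⅓)*(-1/23) - 9178) = 35473*(-1/69 - 9178) = 35473*(-633283/69) = -22464447859/69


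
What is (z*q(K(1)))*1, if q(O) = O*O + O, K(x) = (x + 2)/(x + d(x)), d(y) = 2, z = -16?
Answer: -32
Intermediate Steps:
K(x) = 1 (K(x) = (x + 2)/(x + 2) = (2 + x)/(2 + x) = 1)
q(O) = O + O² (q(O) = O² + O = O + O²)
(z*q(K(1)))*1 = -16*(1 + 1)*1 = -16*2*1 = -32*1 = -32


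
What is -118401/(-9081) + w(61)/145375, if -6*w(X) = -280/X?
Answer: 69997712777/5368611525 ≈ 13.038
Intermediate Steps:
w(X) = 140/(3*X) (w(X) = -(-140)/(3*X) = 140/(3*X))
-118401/(-9081) + w(61)/145375 = -118401/(-9081) + ((140/3)/61)/145375 = -118401*(-1/9081) + ((140/3)*(1/61))*(1/145375) = 39467/3027 + (140/183)*(1/145375) = 39467/3027 + 28/5320725 = 69997712777/5368611525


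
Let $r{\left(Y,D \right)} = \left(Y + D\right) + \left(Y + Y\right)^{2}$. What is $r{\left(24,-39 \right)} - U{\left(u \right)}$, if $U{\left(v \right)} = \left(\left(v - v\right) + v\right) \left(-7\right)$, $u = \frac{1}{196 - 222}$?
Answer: $\frac{59507}{26} \approx 2288.7$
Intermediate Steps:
$u = - \frac{1}{26}$ ($u = \frac{1}{-26} = - \frac{1}{26} \approx -0.038462$)
$r{\left(Y,D \right)} = D + Y + 4 Y^{2}$ ($r{\left(Y,D \right)} = \left(D + Y\right) + \left(2 Y\right)^{2} = \left(D + Y\right) + 4 Y^{2} = D + Y + 4 Y^{2}$)
$U{\left(v \right)} = - 7 v$ ($U{\left(v \right)} = \left(0 + v\right) \left(-7\right) = v \left(-7\right) = - 7 v$)
$r{\left(24,-39 \right)} - U{\left(u \right)} = \left(-39 + 24 + 4 \cdot 24^{2}\right) - \left(-7\right) \left(- \frac{1}{26}\right) = \left(-39 + 24 + 4 \cdot 576\right) - \frac{7}{26} = \left(-39 + 24 + 2304\right) - \frac{7}{26} = 2289 - \frac{7}{26} = \frac{59507}{26}$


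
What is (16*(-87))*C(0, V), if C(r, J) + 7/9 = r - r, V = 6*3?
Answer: 3248/3 ≈ 1082.7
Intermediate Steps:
V = 18
C(r, J) = -7/9 (C(r, J) = -7/9 + (r - r) = -7/9 + 0 = -7/9)
(16*(-87))*C(0, V) = (16*(-87))*(-7/9) = -1392*(-7/9) = 3248/3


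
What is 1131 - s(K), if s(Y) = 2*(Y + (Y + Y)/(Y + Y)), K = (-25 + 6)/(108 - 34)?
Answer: 41792/37 ≈ 1129.5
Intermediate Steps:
K = -19/74 ≈ -0.25676
s(Y) = 2 + 2*Y (s(Y) = 2*(Y + (2*Y)/((2*Y))) = 2*(Y + (2*Y)*(1/(2*Y))) = 2*(Y + 1) = 2*(1 + Y) = 2 + 2*Y)
1131 - s(K) = 1131 - (2 + 2*(-19/74)) = 1131 - (2 - 19/37) = 1131 - 1*55/37 = 1131 - 55/37 = 41792/37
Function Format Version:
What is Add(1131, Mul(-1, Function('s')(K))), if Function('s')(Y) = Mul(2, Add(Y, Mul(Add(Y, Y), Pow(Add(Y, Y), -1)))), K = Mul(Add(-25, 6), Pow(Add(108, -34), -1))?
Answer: Rational(41792, 37) ≈ 1129.5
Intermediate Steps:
K = Rational(-19, 74) (K = Mul(-19, Pow(74, -1)) = Mul(-19, Rational(1, 74)) = Rational(-19, 74) ≈ -0.25676)
Function('s')(Y) = Add(2, Mul(2, Y)) (Function('s')(Y) = Mul(2, Add(Y, Mul(Mul(2, Y), Pow(Mul(2, Y), -1)))) = Mul(2, Add(Y, Mul(Mul(2, Y), Mul(Rational(1, 2), Pow(Y, -1))))) = Mul(2, Add(Y, 1)) = Mul(2, Add(1, Y)) = Add(2, Mul(2, Y)))
Add(1131, Mul(-1, Function('s')(K))) = Add(1131, Mul(-1, Add(2, Mul(2, Rational(-19, 74))))) = Add(1131, Mul(-1, Add(2, Rational(-19, 37)))) = Add(1131, Mul(-1, Rational(55, 37))) = Add(1131, Rational(-55, 37)) = Rational(41792, 37)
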